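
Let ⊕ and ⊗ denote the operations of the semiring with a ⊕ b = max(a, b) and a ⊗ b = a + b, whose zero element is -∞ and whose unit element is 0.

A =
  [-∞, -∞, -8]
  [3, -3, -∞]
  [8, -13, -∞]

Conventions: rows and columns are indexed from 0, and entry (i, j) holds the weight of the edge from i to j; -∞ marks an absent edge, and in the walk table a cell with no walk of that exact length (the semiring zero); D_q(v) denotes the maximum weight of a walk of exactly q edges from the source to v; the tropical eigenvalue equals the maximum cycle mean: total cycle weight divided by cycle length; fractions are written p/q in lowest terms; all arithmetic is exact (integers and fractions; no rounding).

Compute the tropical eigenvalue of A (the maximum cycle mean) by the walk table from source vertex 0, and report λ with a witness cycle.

q=0: [0, -∞, -∞]
q=1: [-∞, -∞, -8]
q=2: [0, -21, -∞]
q=3: [-18, -24, -8]
Optimal cycle mean attained by: cycle 0->2->0, total (-8) + 8, length 2.
Answer: λ = 0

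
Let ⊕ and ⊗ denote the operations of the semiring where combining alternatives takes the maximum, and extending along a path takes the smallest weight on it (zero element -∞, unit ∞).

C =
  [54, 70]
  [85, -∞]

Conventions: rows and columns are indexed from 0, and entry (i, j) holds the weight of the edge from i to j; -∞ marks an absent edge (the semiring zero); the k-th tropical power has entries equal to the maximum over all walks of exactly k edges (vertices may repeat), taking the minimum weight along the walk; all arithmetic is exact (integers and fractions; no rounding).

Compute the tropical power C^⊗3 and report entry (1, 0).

C^⊗2:
  [70, 54]
  [54, 70]
C^⊗3:
  [54, 70]
  [70, 54]
Key observation: the optimum is the walk 1->0->1->0, with weight 85 min 70 min 85 = 70.
Optimal value attained by: walk 1->0->1->0.
Answer: (C^⊗3)[1][0] = 70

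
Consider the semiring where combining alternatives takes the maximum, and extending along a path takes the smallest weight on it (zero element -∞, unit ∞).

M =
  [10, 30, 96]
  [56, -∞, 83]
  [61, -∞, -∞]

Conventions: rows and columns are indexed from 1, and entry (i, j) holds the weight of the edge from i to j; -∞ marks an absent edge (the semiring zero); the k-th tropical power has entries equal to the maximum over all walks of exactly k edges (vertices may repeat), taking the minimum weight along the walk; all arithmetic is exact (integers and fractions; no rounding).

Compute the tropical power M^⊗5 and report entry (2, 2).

M^⊗2:
  [61, 10, 30]
  [61, 30, 56]
  [10, 30, 61]
M^⊗3:
  [30, 30, 61]
  [56, 30, 61]
  [61, 10, 30]
M^⊗4:
  [61, 30, 30]
  [61, 30, 56]
  [30, 30, 61]
M^⊗5:
  [30, 30, 61]
  [56, 30, 61]
  [61, 30, 30]
Key observation: the optimum is the walk 2->1->2->3->1->2, with weight 56 min 30 min 83 min 61 min 30 = 30.
Optimal value attained by: walk 2->1->2->3->1->2.
Answer: (M^⊗5)[2][2] = 30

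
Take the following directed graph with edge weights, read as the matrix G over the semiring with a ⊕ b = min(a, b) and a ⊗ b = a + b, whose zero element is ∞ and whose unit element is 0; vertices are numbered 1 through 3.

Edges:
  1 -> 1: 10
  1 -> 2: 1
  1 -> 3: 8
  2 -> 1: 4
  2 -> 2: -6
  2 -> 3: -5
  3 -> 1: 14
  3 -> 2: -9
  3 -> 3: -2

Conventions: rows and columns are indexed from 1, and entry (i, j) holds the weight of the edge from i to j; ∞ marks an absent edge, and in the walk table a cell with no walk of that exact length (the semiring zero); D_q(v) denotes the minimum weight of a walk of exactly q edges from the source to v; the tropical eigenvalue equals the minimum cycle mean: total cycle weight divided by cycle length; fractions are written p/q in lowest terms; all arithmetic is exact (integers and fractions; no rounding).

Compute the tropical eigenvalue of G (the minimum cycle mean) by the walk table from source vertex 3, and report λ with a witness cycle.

q=0: [∞, ∞, 0]
q=1: [14, -9, -2]
q=2: [-5, -15, -14]
q=3: [-11, -23, -20]
Optimal cycle mean attained by: cycle 2->3->2, total (-5) + (-9), length 2.
Answer: λ = -7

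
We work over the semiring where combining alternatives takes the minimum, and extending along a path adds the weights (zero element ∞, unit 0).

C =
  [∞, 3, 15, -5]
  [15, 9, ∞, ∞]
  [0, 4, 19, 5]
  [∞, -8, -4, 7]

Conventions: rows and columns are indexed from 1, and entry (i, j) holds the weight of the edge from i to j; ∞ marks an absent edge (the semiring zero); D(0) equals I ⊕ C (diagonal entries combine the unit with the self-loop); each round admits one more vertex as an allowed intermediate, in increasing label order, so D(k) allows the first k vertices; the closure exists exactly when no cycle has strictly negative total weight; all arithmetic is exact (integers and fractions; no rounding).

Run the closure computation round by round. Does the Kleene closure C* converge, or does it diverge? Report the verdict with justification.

D(0):
  [0, 3, 15, -5]
  [15, 0, ∞, ∞]
  [0, 4, 0, 5]
  [∞, -8, -4, 0]
D(1):
  [0, 3, 15, -5]
  [15, 0, 30, 10]
  [0, 3, 0, -5]
  [∞, -8, -4, 0]
D(2):
  [0, 3, 15, -5]
  [15, 0, 30, 10]
  [0, 3, 0, -5]
  [7, -8, -4, 0]
Detection: at round 3, diagonal entry (4, 4) turns strictly negative.
Key observation: the cycle 4->3->1->4 has total weight (-4) + 0 + (-5), which is strictly negative.
Answer: DIVERGES — negative cycle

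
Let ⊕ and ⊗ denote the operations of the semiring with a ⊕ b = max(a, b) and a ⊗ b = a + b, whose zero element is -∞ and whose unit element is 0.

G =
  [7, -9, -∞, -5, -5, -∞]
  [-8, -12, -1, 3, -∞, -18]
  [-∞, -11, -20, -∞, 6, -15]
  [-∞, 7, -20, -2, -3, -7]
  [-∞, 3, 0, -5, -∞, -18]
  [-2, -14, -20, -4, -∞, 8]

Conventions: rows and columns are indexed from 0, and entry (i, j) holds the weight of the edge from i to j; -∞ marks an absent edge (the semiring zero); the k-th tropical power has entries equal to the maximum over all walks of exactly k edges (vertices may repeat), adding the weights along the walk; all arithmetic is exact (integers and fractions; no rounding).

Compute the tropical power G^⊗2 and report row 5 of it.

G^⊗2:
  [14, 2, -5, 2, 2, -12]
  [-1, 10, -13, 1, 5, -4]
  [-17, 9, 6, 1, -14, -7]
  [-1, 5, 6, 10, -5, 1]
  [-5, 2, 2, 6, 6, -10]
  [6, 3, -12, 4, -7, 16]
Answer: row 5 of G^⊗2 = [6, 3, -12, 4, -7, 16]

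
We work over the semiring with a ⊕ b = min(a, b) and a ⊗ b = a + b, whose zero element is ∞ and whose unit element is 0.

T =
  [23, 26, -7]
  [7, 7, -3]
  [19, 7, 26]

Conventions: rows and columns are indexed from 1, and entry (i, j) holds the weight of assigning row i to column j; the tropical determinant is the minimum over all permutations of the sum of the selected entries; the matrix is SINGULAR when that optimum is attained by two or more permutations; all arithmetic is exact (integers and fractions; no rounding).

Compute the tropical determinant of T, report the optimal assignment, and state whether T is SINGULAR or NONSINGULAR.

σ = (1, 2, 3): 23 + 7 + 26 = 56
σ = (1, 3, 2): 23 + (-3) + 7 = 27
σ = (2, 1, 3): 26 + 7 + 26 = 59
σ = (2, 3, 1): 26 + (-3) + 19 = 42
σ = (3, 1, 2): (-7) + 7 + 7 = 7
σ = (3, 2, 1): (-7) + 7 + 19 = 19
Optimal value attained by: σ = (3, 1, 2).
Answer: det⊕(T) = 7; verdict: NONSINGULAR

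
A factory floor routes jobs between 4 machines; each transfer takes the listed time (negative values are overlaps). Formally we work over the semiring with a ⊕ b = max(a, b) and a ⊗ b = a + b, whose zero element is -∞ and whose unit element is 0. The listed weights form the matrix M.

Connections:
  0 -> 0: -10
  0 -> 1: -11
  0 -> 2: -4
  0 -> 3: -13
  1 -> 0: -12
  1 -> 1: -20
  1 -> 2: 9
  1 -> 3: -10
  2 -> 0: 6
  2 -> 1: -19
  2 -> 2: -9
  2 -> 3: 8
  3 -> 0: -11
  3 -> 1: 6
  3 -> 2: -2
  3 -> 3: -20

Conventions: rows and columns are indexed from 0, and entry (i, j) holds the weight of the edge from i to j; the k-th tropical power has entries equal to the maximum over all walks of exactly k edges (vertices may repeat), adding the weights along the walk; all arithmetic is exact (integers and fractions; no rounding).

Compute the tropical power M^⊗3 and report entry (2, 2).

M^⊗2:
  [2, -7, -2, 4]
  [15, -4, 0, 17]
  [-3, 14, 6, -1]
  [4, -14, 15, 6]
M^⊗3:
  [4, 10, 2, 6]
  [6, 23, 15, 8]
  [12, 5, 23, 14]
  [21, 12, 6, 23]
Key observation: the optimum is the walk 2->3->1->2, with weight 8 + 6 + 9 = 23.
Optimal value attained by: walk 2->3->1->2.
Answer: (M^⊗3)[2][2] = 23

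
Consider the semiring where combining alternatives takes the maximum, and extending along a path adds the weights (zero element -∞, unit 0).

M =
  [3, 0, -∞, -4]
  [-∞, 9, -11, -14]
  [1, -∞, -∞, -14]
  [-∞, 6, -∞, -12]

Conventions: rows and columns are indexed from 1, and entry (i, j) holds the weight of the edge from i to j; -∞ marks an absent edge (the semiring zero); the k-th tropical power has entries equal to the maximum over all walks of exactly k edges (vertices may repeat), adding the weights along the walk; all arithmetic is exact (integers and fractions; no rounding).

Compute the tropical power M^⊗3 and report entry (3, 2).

M^⊗2:
  [6, 9, -11, -1]
  [-10, 18, -2, -5]
  [4, 1, -∞, -3]
  [-∞, 15, -5, -8]
M^⊗3:
  [9, 18, -2, 2]
  [-1, 27, 7, 4]
  [7, 10, -10, 0]
  [-4, 24, 4, 1]
Key observation: the optimum is the walk 3->1->2->2, with weight 1 + 0 + 9 = 10.
Optimal value attained by: walk 3->1->2->2.
Answer: (M^⊗3)[3][2] = 10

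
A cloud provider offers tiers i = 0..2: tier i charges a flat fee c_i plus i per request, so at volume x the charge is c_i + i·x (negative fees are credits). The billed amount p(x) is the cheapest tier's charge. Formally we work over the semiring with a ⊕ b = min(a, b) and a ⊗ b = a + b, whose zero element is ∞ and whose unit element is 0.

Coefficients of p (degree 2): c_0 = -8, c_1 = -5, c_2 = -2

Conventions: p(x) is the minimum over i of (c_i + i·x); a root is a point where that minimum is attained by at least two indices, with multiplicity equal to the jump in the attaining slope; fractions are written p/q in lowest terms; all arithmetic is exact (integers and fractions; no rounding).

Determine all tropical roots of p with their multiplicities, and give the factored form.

hull edge (i=0, c=-8) to (i=2, c=-2): slope 3, span 2
Factored form: p(x) = -2 ⊗ (x ⊕ (-3)) ⊗ (x ⊕ (-3))
Answer: roots = -3 (mult 2)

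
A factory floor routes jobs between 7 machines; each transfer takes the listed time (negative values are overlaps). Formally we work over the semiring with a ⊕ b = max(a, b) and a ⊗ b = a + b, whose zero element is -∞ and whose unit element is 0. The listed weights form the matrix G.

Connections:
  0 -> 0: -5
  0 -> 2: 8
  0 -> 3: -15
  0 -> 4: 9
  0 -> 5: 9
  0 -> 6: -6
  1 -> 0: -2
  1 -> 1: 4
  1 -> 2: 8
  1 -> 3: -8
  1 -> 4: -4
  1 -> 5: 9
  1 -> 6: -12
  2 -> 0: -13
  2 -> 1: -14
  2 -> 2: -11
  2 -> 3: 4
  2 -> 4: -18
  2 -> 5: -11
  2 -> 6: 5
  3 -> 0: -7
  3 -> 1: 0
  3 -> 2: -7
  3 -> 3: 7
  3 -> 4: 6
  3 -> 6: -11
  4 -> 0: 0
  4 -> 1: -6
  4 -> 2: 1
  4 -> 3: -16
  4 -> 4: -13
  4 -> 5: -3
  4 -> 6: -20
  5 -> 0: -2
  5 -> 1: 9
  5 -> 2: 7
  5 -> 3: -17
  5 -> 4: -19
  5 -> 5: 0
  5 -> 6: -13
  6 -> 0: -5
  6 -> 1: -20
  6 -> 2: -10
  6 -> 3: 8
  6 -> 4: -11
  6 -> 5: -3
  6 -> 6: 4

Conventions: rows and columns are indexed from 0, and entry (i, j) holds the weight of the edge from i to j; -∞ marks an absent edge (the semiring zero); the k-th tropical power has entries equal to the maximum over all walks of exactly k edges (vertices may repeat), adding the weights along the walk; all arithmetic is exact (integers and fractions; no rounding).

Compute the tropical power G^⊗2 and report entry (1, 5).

G^⊗2:
  [9, 18, 16, 12, 4, 9, 13]
  [7, 18, 16, 12, 7, 13, 13]
  [0, 4, -3, 13, 10, 2, 9]
  [6, 7, 8, 14, 13, 9, -2]
  [-5, 6, 8, 5, 9, 9, 6]
  [7, 13, 17, 11, 7, 18, 12]
  [1, 8, 4, 15, 14, 4, 8]
Key observation: the optimum is the walk 1->1->5, with weight 4 + 9 = 13.
Optimal value attained by: walk 1->1->5.
Answer: (G^⊗2)[1][5] = 13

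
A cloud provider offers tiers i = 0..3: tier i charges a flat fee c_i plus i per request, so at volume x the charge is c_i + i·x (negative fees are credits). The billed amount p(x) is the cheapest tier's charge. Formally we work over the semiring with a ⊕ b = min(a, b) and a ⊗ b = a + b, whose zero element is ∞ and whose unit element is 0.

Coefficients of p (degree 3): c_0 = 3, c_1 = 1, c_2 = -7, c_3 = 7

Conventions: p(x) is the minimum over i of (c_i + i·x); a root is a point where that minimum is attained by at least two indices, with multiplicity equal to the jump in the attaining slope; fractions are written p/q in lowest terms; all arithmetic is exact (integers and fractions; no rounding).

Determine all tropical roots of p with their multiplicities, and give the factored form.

hull edge (i=0, c=3) to (i=2, c=-7): slope -5, span 2
hull edge (i=2, c=-7) to (i=3, c=7): slope 14, span 1
Factored form: p(x) = 7 ⊗ (x ⊕ (-14)) ⊗ (x ⊕ 5) ⊗ (x ⊕ 5)
Answer: roots = -14 (mult 1), 5 (mult 2)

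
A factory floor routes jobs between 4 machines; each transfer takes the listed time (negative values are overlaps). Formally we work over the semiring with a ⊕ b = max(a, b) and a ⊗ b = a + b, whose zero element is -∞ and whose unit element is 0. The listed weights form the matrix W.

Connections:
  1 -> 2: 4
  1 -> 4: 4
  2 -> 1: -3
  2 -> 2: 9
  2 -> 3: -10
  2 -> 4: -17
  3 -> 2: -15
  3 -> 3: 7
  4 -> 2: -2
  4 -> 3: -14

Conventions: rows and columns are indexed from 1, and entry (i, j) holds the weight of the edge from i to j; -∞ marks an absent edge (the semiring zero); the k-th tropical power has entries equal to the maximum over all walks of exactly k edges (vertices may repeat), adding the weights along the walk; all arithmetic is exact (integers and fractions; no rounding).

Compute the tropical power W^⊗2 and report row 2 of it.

W^⊗2:
  [1, 13, -6, -13]
  [6, 18, -1, 1]
  [-18, -6, 14, -32]
  [-5, 7, -7, -19]
Answer: row 2 of W^⊗2 = [6, 18, -1, 1]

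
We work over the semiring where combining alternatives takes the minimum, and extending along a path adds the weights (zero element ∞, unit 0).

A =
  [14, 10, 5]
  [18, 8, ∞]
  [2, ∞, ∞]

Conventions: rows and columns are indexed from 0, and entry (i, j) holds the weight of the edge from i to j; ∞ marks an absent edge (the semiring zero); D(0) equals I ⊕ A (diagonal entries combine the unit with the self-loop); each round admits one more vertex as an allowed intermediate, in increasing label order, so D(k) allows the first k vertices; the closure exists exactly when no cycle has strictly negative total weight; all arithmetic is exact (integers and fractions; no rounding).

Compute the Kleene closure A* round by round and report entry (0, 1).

D(0):
  [0, 10, 5]
  [18, 0, ∞]
  [2, ∞, 0]
D(1):
  [0, 10, 5]
  [18, 0, 23]
  [2, 12, 0]
D(2):
  [0, 10, 5]
  [18, 0, 23]
  [2, 12, 0]
D(3):
  [0, 10, 5]
  [18, 0, 23]
  [2, 12, 0]
Answer: A*[0][1] = 10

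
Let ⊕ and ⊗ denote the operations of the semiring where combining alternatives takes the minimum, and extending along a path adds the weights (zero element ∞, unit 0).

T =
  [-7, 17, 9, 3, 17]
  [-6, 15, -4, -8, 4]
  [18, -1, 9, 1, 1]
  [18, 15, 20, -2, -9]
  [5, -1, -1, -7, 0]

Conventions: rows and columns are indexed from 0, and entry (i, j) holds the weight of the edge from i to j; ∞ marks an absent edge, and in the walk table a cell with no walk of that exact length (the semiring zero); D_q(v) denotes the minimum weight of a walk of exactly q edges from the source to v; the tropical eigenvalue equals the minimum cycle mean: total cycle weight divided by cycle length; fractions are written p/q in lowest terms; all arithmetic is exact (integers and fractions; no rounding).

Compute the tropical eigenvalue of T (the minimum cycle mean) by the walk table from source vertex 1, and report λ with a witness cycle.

q=0: [∞, 0, ∞, ∞, ∞]
q=1: [-6, 15, -4, -8, 4]
q=2: [-13, -5, 3, -10, -17]
q=3: [-20, -18, -18, -24, -19]
q=4: [-27, -20, -22, -26, -33]
q=5: [-34, -34, -34, -40, -35]
Optimal cycle mean attained by: cycle 3->4->3, total (-9) + (-7), length 2.
Answer: λ = -8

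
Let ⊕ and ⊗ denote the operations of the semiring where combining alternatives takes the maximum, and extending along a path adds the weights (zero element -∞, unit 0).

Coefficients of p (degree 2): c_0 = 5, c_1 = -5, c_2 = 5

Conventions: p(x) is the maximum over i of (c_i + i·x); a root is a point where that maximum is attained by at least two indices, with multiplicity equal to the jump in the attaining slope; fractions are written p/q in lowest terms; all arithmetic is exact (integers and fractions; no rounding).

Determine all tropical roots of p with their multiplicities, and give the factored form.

hull edge (i=0, c=5) to (i=2, c=5): slope 0, span 2
Factored form: p(x) = 5 ⊗ (x ⊕ 0) ⊗ (x ⊕ 0)
Answer: roots = 0 (mult 2)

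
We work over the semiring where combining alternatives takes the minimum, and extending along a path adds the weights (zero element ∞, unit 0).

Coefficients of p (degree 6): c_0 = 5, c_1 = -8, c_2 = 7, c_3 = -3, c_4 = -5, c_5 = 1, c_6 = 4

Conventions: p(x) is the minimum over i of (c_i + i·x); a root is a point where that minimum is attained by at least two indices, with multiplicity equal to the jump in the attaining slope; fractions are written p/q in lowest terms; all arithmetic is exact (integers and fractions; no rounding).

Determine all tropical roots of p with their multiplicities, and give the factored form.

hull edge (i=0, c=5) to (i=1, c=-8): slope -13, span 1
hull edge (i=1, c=-8) to (i=4, c=-5): slope 1, span 3
hull edge (i=4, c=-5) to (i=6, c=4): slope 9/2, span 2
Factored form: p(x) = 4 ⊗ (x ⊕ (-9/2)) ⊗ (x ⊕ (-9/2)) ⊗ (x ⊕ (-1)) ⊗ (x ⊕ (-1)) ⊗ (x ⊕ (-1)) ⊗ (x ⊕ 13)
Answer: roots = -9/2 (mult 2), -1 (mult 3), 13 (mult 1)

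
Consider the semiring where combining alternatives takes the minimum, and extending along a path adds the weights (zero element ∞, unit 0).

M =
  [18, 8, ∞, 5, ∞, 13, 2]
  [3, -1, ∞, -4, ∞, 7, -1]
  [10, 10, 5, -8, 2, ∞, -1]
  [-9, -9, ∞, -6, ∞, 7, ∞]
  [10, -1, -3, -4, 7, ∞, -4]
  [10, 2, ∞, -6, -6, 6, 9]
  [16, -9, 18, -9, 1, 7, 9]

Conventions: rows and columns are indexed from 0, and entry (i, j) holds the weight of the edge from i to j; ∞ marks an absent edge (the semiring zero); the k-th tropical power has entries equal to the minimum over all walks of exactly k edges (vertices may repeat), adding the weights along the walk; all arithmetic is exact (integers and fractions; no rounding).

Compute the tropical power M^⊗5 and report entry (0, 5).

M^⊗2:
  [-4, -7, 20, -7, 3, 9, 7]
  [-13, -13, 17, -10, 0, 3, -2]
  [-17, -17, -1, -14, 0, -1, -2]
  [-15, -15, ∞, -13, 1, -2, -10]
  [-13, -13, 2, -13, -3, 3, -4]
  [-15, -15, -9, -12, 0, 1, -10]
  [-18, -18, -2, -15, 1, -2, -10]
M^⊗3:
  [-16, -16, 0, -13, 3, 0, -8]
  [-19, -19, -3, -17, -3, -6, -14]
  [-23, -23, -3, -21, -7, -10, -18]
  [-22, -22, -2, -19, -9, -8, -16]
  [-22, -22, -6, -19, -3, -6, -14]
  [-21, -21, -4, -19, -9, -8, -16]
  [-24, -24, -2, -22, -9, -11, -19]
M^⊗4:
  [-22, -22, 0, -20, -7, -9, -17]
  [-26, -26, -6, -23, -13, -12, -20]
  [-30, -30, -10, -27, -17, -16, -24]
  [-28, -28, -12, -26, -15, -15, -23]
  [-28, -28, -6, -26, -13, -15, -23]
  [-28, -28, -12, -25, -15, -14, -22]
  [-31, -31, -12, -28, -18, -17, -25]
M^⊗5:
  [-29, -29, -10, -26, -16, -15, -23]
  [-32, -32, -16, -30, -19, -19, -27]
  [-36, -36, -20, -34, -23, -23, -31]
  [-35, -35, -18, -32, -22, -21, -29]
  [-35, -35, -16, -32, -22, -21, -29]
  [-34, -34, -18, -32, -21, -21, -29]
  [-37, -37, -21, -35, -24, -24, -32]
Key observation: the optimum is the walk 0->6->3->3->1->5, with weight 2 + (-9) + (-6) + (-9) + 7 = -15.
Optimal value attained by: walk 0->6->3->3->1->5.
Answer: (M^⊗5)[0][5] = -15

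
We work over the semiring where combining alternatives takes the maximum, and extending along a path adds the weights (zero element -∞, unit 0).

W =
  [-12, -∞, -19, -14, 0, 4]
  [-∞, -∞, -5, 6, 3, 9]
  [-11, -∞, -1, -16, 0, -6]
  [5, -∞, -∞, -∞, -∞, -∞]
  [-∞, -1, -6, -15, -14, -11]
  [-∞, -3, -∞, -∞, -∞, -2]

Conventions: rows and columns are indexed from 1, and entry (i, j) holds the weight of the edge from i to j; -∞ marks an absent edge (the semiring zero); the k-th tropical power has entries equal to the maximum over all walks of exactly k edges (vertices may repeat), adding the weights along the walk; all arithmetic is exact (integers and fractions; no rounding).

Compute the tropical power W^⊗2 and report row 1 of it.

W^⊗2:
  [-9, 1, -6, -15, -12, 2]
  [11, 6, -3, -12, -5, 7]
  [-11, -1, -2, -15, -1, -7]
  [-7, -∞, -14, -9, 5, 9]
  [-10, -14, -6, 5, 2, 8]
  [-∞, -5, -8, 3, 0, 6]
Answer: row 1 of W^⊗2 = [-9, 1, -6, -15, -12, 2]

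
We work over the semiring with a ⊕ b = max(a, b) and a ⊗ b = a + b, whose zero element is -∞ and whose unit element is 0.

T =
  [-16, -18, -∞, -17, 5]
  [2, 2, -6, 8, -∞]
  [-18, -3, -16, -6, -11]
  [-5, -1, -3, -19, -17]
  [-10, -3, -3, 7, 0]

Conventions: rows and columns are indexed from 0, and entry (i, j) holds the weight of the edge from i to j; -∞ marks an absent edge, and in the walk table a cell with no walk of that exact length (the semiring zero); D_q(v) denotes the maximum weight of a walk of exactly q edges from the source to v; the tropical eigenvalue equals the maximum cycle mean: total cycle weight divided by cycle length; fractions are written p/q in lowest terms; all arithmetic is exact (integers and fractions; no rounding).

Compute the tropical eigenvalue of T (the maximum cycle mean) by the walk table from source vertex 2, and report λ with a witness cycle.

q=0: [-∞, -∞, 0, -∞, -∞]
q=1: [-18, -3, -16, -6, -11]
q=2: [-1, -1, -9, 5, -11]
q=3: [1, 4, 2, 7, 4]
q=4: [6, 6, 4, 12, 6]
q=5: [8, 11, 9, 14, 11]
Optimal cycle mean attained by: cycle 1->3->1, total 8 + (-1), length 2.
Answer: λ = 7/2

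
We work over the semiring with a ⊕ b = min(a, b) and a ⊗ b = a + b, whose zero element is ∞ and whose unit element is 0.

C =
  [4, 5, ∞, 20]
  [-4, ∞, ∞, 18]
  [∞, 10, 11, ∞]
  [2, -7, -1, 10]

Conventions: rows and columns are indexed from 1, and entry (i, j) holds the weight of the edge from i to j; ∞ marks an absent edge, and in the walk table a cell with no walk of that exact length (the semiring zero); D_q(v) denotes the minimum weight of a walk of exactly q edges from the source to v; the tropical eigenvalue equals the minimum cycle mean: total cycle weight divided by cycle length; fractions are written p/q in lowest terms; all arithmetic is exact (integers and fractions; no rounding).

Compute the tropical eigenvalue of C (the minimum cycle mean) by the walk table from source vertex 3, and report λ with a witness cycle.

q=0: [∞, ∞, 0, ∞]
q=1: [∞, 10, 11, ∞]
q=2: [6, 21, 22, 28]
q=3: [10, 11, 27, 26]
q=4: [7, 15, 25, 29]
Optimal cycle mean attained by: cycle 1->2->1, total 5 + (-4), length 2.
Answer: λ = 1/2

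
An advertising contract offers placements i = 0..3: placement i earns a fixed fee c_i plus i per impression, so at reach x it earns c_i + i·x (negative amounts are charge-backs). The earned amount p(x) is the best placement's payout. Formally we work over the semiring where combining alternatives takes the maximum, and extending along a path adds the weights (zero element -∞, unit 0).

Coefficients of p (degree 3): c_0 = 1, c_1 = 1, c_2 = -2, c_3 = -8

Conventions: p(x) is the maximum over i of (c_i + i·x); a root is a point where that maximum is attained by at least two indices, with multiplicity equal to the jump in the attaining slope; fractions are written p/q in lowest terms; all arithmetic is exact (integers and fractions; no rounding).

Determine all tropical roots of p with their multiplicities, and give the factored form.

hull edge (i=0, c=1) to (i=1, c=1): slope 0, span 1
hull edge (i=1, c=1) to (i=2, c=-2): slope -3, span 1
hull edge (i=2, c=-2) to (i=3, c=-8): slope -6, span 1
Factored form: p(x) = -8 ⊗ (x ⊕ 0) ⊗ (x ⊕ 3) ⊗ (x ⊕ 6)
Answer: roots = 0 (mult 1), 3 (mult 1), 6 (mult 1)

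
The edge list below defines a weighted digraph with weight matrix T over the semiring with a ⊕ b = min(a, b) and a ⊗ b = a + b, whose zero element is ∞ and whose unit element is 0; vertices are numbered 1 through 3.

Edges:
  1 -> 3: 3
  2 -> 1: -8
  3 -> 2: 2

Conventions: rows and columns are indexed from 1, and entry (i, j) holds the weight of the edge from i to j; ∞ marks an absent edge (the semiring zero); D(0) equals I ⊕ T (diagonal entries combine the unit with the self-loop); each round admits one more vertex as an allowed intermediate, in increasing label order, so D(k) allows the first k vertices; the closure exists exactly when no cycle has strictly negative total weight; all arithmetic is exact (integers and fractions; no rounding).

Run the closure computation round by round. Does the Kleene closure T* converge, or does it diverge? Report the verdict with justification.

D(0):
  [0, ∞, 3]
  [-8, 0, ∞]
  [∞, 2, 0]
D(1):
  [0, ∞, 3]
  [-8, 0, -5]
  [∞, 2, 0]
Detection: at round 2, diagonal entry (3, 3) turns strictly negative.
Key observation: the cycle 3->2->1->3 has total weight 2 + (-8) + 3, which is strictly negative.
Answer: DIVERGES — negative cycle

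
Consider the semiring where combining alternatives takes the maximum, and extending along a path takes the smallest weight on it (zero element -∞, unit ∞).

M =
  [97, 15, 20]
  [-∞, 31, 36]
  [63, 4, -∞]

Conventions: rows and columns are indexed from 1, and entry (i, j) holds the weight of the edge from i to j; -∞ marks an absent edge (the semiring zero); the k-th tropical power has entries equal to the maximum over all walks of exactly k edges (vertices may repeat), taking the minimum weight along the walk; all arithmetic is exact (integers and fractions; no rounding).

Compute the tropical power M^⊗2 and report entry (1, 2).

M^⊗2:
  [97, 15, 20]
  [36, 31, 31]
  [63, 15, 20]
Key observation: the optimum is the walk 1->1->2, with weight 97 min 15 = 15.
Optimal value attained by: walk 1->1->2.
Answer: (M^⊗2)[1][2] = 15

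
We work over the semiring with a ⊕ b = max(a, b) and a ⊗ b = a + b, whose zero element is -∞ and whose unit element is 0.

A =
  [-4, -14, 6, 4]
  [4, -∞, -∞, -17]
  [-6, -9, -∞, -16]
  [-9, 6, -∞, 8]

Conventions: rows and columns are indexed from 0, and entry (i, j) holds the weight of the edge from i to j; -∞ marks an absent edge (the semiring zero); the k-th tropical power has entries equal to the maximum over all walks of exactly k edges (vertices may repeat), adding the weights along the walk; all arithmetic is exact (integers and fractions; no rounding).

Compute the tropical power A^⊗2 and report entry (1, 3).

A^⊗2:
  [0, 10, 2, 12]
  [0, -10, 10, 8]
  [-5, -10, 0, -2]
  [10, 14, -3, 16]
Key observation: the optimum is the walk 1->0->3, with weight 4 + 4 = 8.
Optimal value attained by: walk 1->0->3.
Answer: (A^⊗2)[1][3] = 8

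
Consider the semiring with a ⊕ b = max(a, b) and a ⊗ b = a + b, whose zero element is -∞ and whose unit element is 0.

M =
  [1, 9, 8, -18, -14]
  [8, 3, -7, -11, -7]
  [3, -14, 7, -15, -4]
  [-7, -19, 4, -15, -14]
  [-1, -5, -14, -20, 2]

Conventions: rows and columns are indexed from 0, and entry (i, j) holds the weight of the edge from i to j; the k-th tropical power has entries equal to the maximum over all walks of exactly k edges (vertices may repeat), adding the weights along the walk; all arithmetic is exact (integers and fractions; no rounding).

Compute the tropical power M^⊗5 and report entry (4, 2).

M^⊗2:
  [17, 12, 15, -2, 4]
  [11, 17, 16, -8, -4]
  [10, 12, 14, -8, 3]
  [7, 2, 11, -11, 0]
  [3, 8, 7, -16, 4]
M^⊗3:
  [20, 26, 25, 1, 11]
  [25, 20, 23, 6, 12]
  [20, 19, 21, 1, 10]
  [14, 16, 18, -4, 7]
  [16, 12, 14, -3, 6]
M^⊗4:
  [34, 29, 32, 15, 21]
  [28, 34, 33, 9, 19]
  [27, 29, 28, 8, 17]
  [24, 23, 25, 5, 14]
  [20, 25, 24, 1, 10]
M^⊗5:
  [37, 43, 42, 18, 28]
  [42, 37, 40, 23, 29]
  [37, 36, 35, 18, 24]
  [31, 33, 32, 12, 21]
  [33, 29, 31, 14, 20]
Key observation: the optimum is the walk 4->0->1->0->2->2, with weight (-1) + 9 + 8 + 8 + 7 = 31.
Optimal value attained by: walk 4->0->1->0->2->2.
Answer: (M^⊗5)[4][2] = 31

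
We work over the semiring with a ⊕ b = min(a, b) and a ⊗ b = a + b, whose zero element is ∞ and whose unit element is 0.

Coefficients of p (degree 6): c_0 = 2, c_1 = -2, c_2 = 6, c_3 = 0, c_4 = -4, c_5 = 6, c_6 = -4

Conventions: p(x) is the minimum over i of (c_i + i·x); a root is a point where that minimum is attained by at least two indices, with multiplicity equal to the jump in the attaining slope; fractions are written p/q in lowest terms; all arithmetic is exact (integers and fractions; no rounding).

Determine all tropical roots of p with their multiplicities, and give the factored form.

hull edge (i=0, c=2) to (i=1, c=-2): slope -4, span 1
hull edge (i=1, c=-2) to (i=4, c=-4): slope -2/3, span 3
hull edge (i=4, c=-4) to (i=6, c=-4): slope 0, span 2
Factored form: p(x) = -4 ⊗ (x ⊕ 0) ⊗ (x ⊕ 0) ⊗ (x ⊕ 2/3) ⊗ (x ⊕ 2/3) ⊗ (x ⊕ 2/3) ⊗ (x ⊕ 4)
Answer: roots = 0 (mult 2), 2/3 (mult 3), 4 (mult 1)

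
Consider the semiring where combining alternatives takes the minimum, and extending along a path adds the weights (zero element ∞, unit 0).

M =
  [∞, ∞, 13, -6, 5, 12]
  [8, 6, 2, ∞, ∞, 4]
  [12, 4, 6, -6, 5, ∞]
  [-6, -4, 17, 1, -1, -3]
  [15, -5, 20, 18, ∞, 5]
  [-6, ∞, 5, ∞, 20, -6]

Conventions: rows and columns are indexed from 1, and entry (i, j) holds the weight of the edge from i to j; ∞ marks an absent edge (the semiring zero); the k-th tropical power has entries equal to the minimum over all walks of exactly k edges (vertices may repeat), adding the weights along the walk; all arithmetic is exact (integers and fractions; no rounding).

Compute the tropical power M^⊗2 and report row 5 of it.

M^⊗2:
  [-12, -10, 11, -5, -7, -9]
  [-2, 6, 8, -4, 7, -2]
  [-12, -10, 6, -5, -7, -9]
  [-9, -6, -2, -12, -1, -9]
  [-1, 1, -3, 9, 17, -1]
  [-12, 9, -1, -12, -1, -12]
Answer: row 5 of M^⊗2 = [-1, 1, -3, 9, 17, -1]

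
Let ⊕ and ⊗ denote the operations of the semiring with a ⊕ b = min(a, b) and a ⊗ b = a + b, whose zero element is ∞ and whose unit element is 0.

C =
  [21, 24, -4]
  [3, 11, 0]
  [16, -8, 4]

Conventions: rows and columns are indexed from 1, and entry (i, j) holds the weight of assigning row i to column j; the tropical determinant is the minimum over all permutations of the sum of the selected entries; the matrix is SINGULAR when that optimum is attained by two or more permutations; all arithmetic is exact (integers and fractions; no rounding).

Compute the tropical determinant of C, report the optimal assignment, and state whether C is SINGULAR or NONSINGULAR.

σ = (1, 2, 3): 21 + 11 + 4 = 36
σ = (1, 3, 2): 21 + 0 + (-8) = 13
σ = (2, 1, 3): 24 + 3 + 4 = 31
σ = (2, 3, 1): 24 + 0 + 16 = 40
σ = (3, 1, 2): (-4) + 3 + (-8) = -9
σ = (3, 2, 1): (-4) + 11 + 16 = 23
Optimal value attained by: σ = (3, 1, 2).
Answer: det⊕(C) = -9; verdict: NONSINGULAR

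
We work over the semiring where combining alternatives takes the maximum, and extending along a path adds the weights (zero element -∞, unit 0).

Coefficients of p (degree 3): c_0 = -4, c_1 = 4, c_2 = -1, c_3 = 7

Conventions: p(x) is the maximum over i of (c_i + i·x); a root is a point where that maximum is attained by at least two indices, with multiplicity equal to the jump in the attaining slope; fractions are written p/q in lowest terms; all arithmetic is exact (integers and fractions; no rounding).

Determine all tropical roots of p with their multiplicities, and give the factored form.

hull edge (i=0, c=-4) to (i=1, c=4): slope 8, span 1
hull edge (i=1, c=4) to (i=3, c=7): slope 3/2, span 2
Factored form: p(x) = 7 ⊗ (x ⊕ (-8)) ⊗ (x ⊕ (-3/2)) ⊗ (x ⊕ (-3/2))
Answer: roots = -8 (mult 1), -3/2 (mult 2)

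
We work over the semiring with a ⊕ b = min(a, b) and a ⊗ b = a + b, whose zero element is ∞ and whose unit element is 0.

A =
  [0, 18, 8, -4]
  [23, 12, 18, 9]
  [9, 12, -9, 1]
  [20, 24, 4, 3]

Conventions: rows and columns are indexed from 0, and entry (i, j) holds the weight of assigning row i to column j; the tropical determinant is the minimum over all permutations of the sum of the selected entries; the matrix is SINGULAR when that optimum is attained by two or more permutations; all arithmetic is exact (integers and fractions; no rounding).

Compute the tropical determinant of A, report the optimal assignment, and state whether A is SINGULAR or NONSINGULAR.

σ = (0, 1, 2, 3): 0 + 12 + (-9) + 3 = 6
σ = (0, 1, 3, 2): 0 + 12 + 1 + 4 = 17
σ = (0, 2, 1, 3): 0 + 18 + 12 + 3 = 33
σ = (0, 2, 3, 1): 0 + 18 + 1 + 24 = 43
σ = (0, 3, 1, 2): 0 + 9 + 12 + 4 = 25
σ = (0, 3, 2, 1): 0 + 9 + (-9) + 24 = 24
σ = (1, 0, 2, 3): 18 + 23 + (-9) + 3 = 35
σ = (1, 0, 3, 2): 18 + 23 + 1 + 4 = 46
σ = (1, 2, 0, 3): 18 + 18 + 9 + 3 = 48
σ = (1, 2, 3, 0): 18 + 18 + 1 + 20 = 57
σ = (1, 3, 0, 2): 18 + 9 + 9 + 4 = 40
σ = (1, 3, 2, 0): 18 + 9 + (-9) + 20 = 38
σ = (2, 0, 1, 3): 8 + 23 + 12 + 3 = 46
σ = (2, 0, 3, 1): 8 + 23 + 1 + 24 = 56
σ = (2, 1, 0, 3): 8 + 12 + 9 + 3 = 32
σ = (2, 1, 3, 0): 8 + 12 + 1 + 20 = 41
σ = (2, 3, 0, 1): 8 + 9 + 9 + 24 = 50
σ = (2, 3, 1, 0): 8 + 9 + 12 + 20 = 49
σ = (3, 0, 1, 2): (-4) + 23 + 12 + 4 = 35
σ = (3, 0, 2, 1): (-4) + 23 + (-9) + 24 = 34
σ = (3, 1, 0, 2): (-4) + 12 + 9 + 4 = 21
σ = (3, 1, 2, 0): (-4) + 12 + (-9) + 20 = 19
σ = (3, 2, 0, 1): (-4) + 18 + 9 + 24 = 47
σ = (3, 2, 1, 0): (-4) + 18 + 12 + 20 = 46
Optimal value attained by: σ = (0, 1, 2, 3).
Answer: det⊕(A) = 6; verdict: NONSINGULAR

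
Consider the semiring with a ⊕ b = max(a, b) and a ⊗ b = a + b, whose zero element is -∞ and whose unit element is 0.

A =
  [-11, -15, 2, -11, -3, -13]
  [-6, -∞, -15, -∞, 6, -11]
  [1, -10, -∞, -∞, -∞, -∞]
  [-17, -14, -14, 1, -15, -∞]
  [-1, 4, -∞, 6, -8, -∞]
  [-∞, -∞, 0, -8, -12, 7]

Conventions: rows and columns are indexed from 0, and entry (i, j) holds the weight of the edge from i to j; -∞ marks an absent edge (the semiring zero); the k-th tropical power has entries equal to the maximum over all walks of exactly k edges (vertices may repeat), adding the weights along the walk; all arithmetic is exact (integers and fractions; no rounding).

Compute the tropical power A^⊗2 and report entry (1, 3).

A^⊗2:
  [3, 1, -9, 3, -9, -6]
  [5, 10, -4, 12, -2, -4]
  [-10, -14, 3, -10, -2, -12]
  [-13, -11, -13, 2, -8, -25]
  [-2, -4, 1, 7, 10, -7]
  [1, -8, 7, -1, -5, 14]
Key observation: the optimum is the walk 1->4->3, with weight 6 + 6 = 12.
Optimal value attained by: walk 1->4->3.
Answer: (A^⊗2)[1][3] = 12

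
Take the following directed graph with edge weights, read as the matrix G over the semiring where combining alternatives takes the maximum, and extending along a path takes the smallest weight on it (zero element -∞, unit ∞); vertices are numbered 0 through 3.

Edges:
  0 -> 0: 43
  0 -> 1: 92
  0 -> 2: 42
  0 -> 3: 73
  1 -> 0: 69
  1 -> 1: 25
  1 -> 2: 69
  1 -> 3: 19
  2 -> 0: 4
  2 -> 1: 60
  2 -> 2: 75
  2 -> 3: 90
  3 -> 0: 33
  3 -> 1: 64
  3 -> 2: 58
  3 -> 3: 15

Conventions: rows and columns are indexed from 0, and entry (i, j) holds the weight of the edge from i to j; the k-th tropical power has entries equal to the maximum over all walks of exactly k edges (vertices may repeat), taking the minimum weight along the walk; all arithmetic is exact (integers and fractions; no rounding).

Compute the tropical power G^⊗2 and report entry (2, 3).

G^⊗2:
  [69, 64, 69, 43]
  [43, 69, 69, 69]
  [60, 64, 75, 75]
  [64, 58, 64, 58]
Key observation: the optimum is the walk 2->2->3, with weight 75 min 90 = 75.
Optimal value attained by: walk 2->2->3.
Answer: (G^⊗2)[2][3] = 75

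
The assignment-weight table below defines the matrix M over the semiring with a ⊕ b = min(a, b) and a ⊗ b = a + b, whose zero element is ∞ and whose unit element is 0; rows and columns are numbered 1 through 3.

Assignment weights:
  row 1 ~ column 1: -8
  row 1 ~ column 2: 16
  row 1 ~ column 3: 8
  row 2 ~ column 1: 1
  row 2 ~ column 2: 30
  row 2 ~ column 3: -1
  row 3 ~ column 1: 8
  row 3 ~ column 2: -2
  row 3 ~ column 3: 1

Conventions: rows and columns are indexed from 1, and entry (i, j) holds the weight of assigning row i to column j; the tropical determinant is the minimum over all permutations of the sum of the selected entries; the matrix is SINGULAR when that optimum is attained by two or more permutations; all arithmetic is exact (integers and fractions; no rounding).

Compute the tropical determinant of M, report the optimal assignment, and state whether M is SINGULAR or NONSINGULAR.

σ = (1, 2, 3): (-8) + 30 + 1 = 23
σ = (1, 3, 2): (-8) + (-1) + (-2) = -11
σ = (2, 1, 3): 16 + 1 + 1 = 18
σ = (2, 3, 1): 16 + (-1) + 8 = 23
σ = (3, 1, 2): 8 + 1 + (-2) = 7
σ = (3, 2, 1): 8 + 30 + 8 = 46
Optimal value attained by: σ = (1, 3, 2).
Answer: det⊕(M) = -11; verdict: NONSINGULAR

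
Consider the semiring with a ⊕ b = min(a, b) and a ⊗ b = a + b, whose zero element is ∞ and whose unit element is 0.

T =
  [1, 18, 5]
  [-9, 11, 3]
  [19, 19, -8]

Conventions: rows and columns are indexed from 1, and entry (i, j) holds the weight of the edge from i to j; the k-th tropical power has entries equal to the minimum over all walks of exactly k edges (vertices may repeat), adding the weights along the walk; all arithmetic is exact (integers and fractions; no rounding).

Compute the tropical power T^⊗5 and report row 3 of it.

T^⊗2:
  [2, 19, -3]
  [-8, 9, -5]
  [10, 11, -16]
T^⊗3:
  [3, 16, -11]
  [-7, 10, -13]
  [2, 3, -24]
T^⊗4:
  [4, 8, -19]
  [-6, 6, -21]
  [-6, -5, -32]
T^⊗5:
  [-1, 0, -27]
  [-5, -2, -29]
  [-14, -13, -40]
Answer: row 3 of T^⊗5 = [-14, -13, -40]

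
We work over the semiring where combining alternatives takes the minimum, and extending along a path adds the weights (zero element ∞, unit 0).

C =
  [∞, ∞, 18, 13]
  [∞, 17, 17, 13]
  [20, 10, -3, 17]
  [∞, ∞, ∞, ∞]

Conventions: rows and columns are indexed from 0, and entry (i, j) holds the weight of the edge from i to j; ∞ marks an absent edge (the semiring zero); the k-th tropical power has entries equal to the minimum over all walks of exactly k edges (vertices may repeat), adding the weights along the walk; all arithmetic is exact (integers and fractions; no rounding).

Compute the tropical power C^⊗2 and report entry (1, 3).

C^⊗2:
  [38, 28, 15, 35]
  [37, 27, 14, 30]
  [17, 7, -6, 14]
  [∞, ∞, ∞, ∞]
Key observation: the optimum is the walk 1->1->3, with weight 17 + 13 = 30.
Optimal value attained by: walk 1->1->3.
Answer: (C^⊗2)[1][3] = 30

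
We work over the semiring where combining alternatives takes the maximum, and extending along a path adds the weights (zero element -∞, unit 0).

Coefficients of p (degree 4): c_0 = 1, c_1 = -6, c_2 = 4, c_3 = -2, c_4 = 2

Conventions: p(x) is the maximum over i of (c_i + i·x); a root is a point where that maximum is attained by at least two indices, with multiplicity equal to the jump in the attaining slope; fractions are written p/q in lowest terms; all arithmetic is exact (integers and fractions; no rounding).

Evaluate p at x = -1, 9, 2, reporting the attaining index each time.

p(-1) = max(1+0·(-1)=1, -6+1·(-1)=-7, 4+2·(-1)=2, -2+3·(-1)=-5, 2+4·(-1)=-2) = 2 (attained by i=2)
p(9) = max(1+0·9=1, -6+1·9=3, 4+2·9=22, -2+3·9=25, 2+4·9=38) = 38 (attained by i=4)
p(2) = max(1+0·2=1, -6+1·2=-4, 4+2·2=8, -2+3·2=4, 2+4·2=10) = 10 (attained by i=4)
Answer: p(-1) = 2; p(9) = 38; p(2) = 10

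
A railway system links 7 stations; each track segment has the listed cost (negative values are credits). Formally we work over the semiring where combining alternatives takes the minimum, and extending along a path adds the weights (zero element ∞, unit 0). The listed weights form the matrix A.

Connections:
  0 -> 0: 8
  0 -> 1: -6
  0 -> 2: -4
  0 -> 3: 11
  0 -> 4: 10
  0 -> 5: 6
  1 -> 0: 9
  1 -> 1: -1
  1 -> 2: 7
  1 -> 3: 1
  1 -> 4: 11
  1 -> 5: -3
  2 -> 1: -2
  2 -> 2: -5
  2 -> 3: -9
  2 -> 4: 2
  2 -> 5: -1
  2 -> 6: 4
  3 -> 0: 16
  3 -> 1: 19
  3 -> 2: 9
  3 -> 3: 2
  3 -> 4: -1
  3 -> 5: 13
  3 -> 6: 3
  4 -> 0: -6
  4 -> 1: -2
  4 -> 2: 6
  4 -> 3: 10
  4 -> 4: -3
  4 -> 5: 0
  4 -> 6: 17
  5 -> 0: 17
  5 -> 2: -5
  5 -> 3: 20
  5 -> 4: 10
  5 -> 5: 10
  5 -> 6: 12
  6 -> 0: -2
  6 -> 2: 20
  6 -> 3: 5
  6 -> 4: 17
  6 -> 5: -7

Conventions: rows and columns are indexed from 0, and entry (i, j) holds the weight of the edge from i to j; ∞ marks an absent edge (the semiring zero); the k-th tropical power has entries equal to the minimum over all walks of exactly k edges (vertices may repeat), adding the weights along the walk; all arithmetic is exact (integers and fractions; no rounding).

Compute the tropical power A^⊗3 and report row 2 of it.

A^⊗2:
  [3, -7, -9, -13, -2, -9, 0]
  [5, -2, -8, -2, 0, -4, 4]
  [-4, -7, -10, -14, -10, -6, -6]
  [-7, -3, 4, 0, -4, -4, 5]
  [-9, -12, -10, -3, -6, -5, 10]
  [4, -7, -10, -14, -3, -6, -1]
  [6, -8, -12, 7, 3, 3, 5]
A^⊗3:
  [-8, -11, -14, -18, -14, -10, -10]
  [-6, -10, -13, -17, -6, -9, -4]
  [-16, -12, -15, -19, -15, -13, -11]
  [-10, -13, -11, -5, -7, -6, 3]
  [-12, -15, -15, -19, -9, -15, -6]
  [-9, -12, -15, -19, -15, -11, -11]
  [-3, -14, -17, -21, -10, -13, -8]
Answer: row 2 of A^⊗3 = [-16, -12, -15, -19, -15, -13, -11]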